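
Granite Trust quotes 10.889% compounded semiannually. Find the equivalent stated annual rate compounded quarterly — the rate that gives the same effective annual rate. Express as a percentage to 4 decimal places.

EAR = (1 + 0.10889/2)^2 − 1 = 0.111854.
Solve (1 + r/4)^4 = 1.111854: r/4 = 1.111854^(1/4) − 1 = 0.026862, so r = 0.107447 = 10.7447%.

10.7447%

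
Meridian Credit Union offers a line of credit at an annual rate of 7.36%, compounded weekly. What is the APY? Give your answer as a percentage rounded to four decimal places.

EAR = (1 + 0.0736/52)^52 − 1.
= 1.076320 − 1 = 7.6320%.

7.6320%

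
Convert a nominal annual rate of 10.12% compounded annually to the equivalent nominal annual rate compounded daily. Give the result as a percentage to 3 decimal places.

9.641%

Compounded annually, EAR = nominal = 0.101200.
Solve (1 + r/365)^365 = 1.101200: r/365 = 1.101200^(1/365) − 1 = 0.000264, so r = 0.096413 = 9.641%.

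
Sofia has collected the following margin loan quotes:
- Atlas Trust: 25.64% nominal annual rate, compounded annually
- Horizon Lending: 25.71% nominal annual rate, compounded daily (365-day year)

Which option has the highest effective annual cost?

Atlas Trust: compounded annually, EAR = 25.640%
Horizon Lending: (1 + 0.2571/365)^365 − 1 = 29.306%
The highest effective annual rate is Horizon Lending at 29.306%.

Horizon Lending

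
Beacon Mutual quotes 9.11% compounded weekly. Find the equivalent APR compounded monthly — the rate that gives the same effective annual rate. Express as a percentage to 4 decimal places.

EAR = (1 + 0.0911/52)^52 − 1 = 0.095291.
Solve (1 + r/12)^12 = 1.095291: r/12 = 1.095291^(1/12) − 1 = 0.007614, so r = 0.091366 = 9.1366%.

9.1366%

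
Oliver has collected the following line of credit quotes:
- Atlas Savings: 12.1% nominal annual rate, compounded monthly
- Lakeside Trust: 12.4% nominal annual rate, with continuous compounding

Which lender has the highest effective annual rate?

Lakeside Trust

Atlas Savings: (1 + 0.121/12)^12 − 1 = 12.794%
Lakeside Trust: e^0.124 − 1 = 13.202%
The highest effective annual rate is Lakeside Trust at 13.202%.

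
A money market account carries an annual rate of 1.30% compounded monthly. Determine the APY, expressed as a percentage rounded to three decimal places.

EAR = (1 + 0.0130/12)^12 − 1.
= 1.013078 − 1 = 1.308%.

1.308%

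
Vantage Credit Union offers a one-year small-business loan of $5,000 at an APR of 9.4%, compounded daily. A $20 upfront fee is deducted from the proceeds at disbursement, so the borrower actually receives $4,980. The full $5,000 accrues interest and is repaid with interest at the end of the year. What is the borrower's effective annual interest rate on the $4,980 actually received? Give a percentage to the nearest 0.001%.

10.296%

Amount owed after one year: 5,000 × (1 + 0.094/365)^365 = 5,000 × 1.098546 = $5,492.73.
Effective rate on net proceeds: 5,492.73 / 4,980 − 1 = 0.102958 = 10.296%.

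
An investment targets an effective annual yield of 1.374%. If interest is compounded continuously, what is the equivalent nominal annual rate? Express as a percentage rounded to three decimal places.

1.365%

Continuous: nominal r satisfies e^r − 1 = 0.01374.
r = ln(1 + 0.01374) = ln(1.01374) = 0.013646 = 1.365%.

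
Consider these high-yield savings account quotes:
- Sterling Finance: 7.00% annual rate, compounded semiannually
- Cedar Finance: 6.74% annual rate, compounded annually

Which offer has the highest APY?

Sterling Finance: (1 + 0.0700/2)^2 − 1 = 7.122%
Cedar Finance: compounded annually, EAR = 6.740%
The highest effective annual rate is Sterling Finance at 7.122%.

Sterling Finance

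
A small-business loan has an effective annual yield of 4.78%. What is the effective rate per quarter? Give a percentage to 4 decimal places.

The per-quarter rate i satisfies (1 + i)^4 = 1 + 0.0478.
i = 1.0478^(1/4) − 1 = 0.0117416 = 1.1742%.

1.1742%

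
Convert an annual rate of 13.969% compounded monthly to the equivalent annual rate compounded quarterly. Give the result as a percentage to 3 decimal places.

EAR = (1 + 0.13969/12)^12 − 1 = 0.148990.
Solve (1 + r/4)^4 = 1.148990: r/4 = 1.148990^(1/4) − 1 = 0.035331, so r = 0.141322 = 14.132%.

14.132%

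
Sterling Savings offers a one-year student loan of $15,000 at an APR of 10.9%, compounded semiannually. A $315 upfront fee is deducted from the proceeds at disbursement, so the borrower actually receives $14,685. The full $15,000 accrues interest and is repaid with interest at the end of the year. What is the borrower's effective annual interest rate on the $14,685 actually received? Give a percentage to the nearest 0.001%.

13.582%

Amount owed after one year: 15,000 × (1 + 0.109/2)^2 = 15,000 × 1.111970 = $16,679.55.
Effective rate on net proceeds: 16,679.55 / 14,685 − 1 = 0.135823 = 13.582%.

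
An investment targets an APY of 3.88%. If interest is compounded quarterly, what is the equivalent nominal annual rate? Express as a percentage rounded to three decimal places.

(1 + r/4)^4 − 1 = 0.0388, so 1 + r/4 = 1.0388^(1/4).
r/4 = 0.009562, so r = 0.038248 = 3.825%.

3.825%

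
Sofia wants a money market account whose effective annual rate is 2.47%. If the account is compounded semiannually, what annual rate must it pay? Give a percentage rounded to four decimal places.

2.4549%

(1 + r/2)^2 − 1 = 0.0247, so 1 + r/2 = 1.0247^(1/2).
r/2 = 0.012275, so r = 0.024549 = 2.4549%.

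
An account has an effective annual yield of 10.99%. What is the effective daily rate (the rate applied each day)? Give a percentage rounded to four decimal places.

0.0286%

The per-day rate i satisfies (1 + i)^365 = 1 + 0.1099.
i = 1.1099^(1/365) − 1 = 0.0002857 = 0.0286%.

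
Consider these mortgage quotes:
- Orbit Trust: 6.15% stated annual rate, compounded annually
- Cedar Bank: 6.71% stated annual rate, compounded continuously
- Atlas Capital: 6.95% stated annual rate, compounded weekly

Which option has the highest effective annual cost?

Orbit Trust: compounded annually, EAR = 6.150%
Cedar Bank: e^0.0671 − 1 = 6.940%
Atlas Capital: (1 + 0.0695/52)^52 − 1 = 7.192%
The highest effective annual rate is Atlas Capital at 7.192%.

Atlas Capital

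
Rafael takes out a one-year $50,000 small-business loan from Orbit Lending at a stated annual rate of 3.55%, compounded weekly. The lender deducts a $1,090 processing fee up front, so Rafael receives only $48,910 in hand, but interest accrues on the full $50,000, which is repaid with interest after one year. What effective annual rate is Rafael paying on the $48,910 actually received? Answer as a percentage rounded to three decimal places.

5.922%

Amount owed after one year: 50,000 × (1 + 0.0355/52)^52 = 50,000 × 1.036125 = $51,806.25.
Effective rate on net proceeds: 51,806.25 / 48,910 − 1 = 0.059216 = 5.922%.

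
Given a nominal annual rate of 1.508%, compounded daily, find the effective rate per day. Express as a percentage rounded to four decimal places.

With a nominal annual rate compounded daily, the periodic rate is the nominal rate divided by 365.
i = 0.01508 / 365 = 0.0000413 = 0.0041%.

0.0041%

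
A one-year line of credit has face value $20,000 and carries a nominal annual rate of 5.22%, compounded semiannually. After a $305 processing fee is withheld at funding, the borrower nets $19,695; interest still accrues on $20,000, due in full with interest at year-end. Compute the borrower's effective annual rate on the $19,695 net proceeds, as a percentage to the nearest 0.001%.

Amount owed after one year: 20,000 × (1 + 0.0522/2)^2 = 20,000 × 1.052881 = $21,057.62.
Effective rate on net proceeds: 21,057.62 / 19,695 − 1 = 0.069186 = 6.919%.

6.919%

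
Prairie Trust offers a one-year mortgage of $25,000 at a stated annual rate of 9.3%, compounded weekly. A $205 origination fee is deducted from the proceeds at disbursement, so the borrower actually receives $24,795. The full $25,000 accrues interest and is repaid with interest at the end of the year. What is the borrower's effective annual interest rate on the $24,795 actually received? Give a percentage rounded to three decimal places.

10.644%

Amount owed after one year: 25,000 × (1 + 0.093/52)^52 = 25,000 × 1.097371 = $27,434.26.
Effective rate on net proceeds: 27,434.26 / 24,795 − 1 = 0.106443 = 10.644%.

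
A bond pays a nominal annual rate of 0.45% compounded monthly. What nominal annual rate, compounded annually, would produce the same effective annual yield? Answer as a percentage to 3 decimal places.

EAR = (1 + 0.0045/12)^12 − 1 = 0.004509.
Compounded annually, the equivalent nominal rate is the EAR itself: 0.451%.

0.451%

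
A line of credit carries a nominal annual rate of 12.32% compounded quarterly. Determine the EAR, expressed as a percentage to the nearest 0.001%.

EAR = (1 + 0.1232/4)^4 − 1.
= (1 + 0.030800)^4 − 1 = 1.129010 − 1 = 12.901%.

12.901%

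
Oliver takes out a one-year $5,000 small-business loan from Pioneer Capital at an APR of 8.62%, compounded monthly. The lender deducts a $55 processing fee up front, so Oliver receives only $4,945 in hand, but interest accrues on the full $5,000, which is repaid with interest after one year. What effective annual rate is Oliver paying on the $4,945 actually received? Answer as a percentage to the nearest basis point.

10.18%

Amount owed after one year: 5,000 × (1 + 0.0862/12)^12 = 5,000 × 1.089688 = $5,448.44.
Effective rate on net proceeds: 5,448.44 / 4,945 − 1 = 0.101808 = 10.18%.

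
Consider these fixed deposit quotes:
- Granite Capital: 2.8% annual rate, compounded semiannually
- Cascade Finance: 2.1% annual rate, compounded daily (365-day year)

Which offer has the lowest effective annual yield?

Granite Capital: (1 + 0.028/2)^2 − 1 = 2.820%
Cascade Finance: (1 + 0.021/365)^365 − 1 = 2.122%
The lowest effective annual rate is Cascade Finance at 2.122%.

Cascade Finance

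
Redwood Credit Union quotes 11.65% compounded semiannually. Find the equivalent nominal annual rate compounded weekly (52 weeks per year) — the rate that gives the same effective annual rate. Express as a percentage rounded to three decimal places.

EAR = (1 + 0.1165/2)^2 − 1 = 0.119893.
Solve (1 + r/52)^52 = 1.119893: r/52 = 1.119893^(1/52) − 1 = 0.002180, so r = 0.113357 = 11.336%.

11.336%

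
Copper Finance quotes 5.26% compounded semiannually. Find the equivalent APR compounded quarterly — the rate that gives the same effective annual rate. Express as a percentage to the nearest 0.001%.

EAR = (1 + 0.0526/2)^2 − 1 = 0.053292.
Solve (1 + r/4)^4 = 1.053292: r/4 = 1.053292^(1/4) − 1 = 0.013065, so r = 0.052259 = 5.226%.

5.226%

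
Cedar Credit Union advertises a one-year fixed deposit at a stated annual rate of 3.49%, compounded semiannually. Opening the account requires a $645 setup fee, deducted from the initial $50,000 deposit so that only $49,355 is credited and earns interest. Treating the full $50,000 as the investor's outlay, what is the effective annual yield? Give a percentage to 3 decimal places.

Value after one year: 49,355 × (1 + 0.0349/2)^2 = 49,355 × 1.035205 = $51,092.52.
Effective yield on the $50,000 outlay: 51,092.52 / 50,000 − 1 = 0.021850 = 2.185%.

2.185%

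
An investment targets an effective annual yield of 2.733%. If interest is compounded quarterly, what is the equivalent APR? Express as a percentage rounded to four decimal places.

(1 + r/4)^4 − 1 = 0.02733, so 1 + r/4 = 1.02733^(1/4).
r/4 = 0.006764, so r = 0.027054 = 2.7054%.

2.7054%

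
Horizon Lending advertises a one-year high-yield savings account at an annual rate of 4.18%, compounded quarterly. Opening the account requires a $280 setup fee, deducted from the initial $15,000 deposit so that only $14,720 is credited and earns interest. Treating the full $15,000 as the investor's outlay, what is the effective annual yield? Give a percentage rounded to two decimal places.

Value after one year: 14,720 × (1 + 0.0418/4)^4 = 14,720 × 1.042460 = $15,345.01.
Effective yield on the $15,000 outlay: 15,345.01 / 15,000 − 1 = 0.023001 = 2.30%.

2.30%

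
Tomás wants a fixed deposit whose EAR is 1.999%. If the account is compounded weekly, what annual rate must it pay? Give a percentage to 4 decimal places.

1.9797%

(1 + r/52)^52 − 1 = 0.01999, so 1 + r/52 = 1.01999^(1/52).
r/52 = 0.000381, so r = 0.019797 = 1.9797%.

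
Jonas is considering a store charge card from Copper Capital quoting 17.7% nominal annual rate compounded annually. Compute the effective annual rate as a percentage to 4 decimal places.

17.7000%

Annual compounding means the effective rate equals the nominal rate: 17.7000%.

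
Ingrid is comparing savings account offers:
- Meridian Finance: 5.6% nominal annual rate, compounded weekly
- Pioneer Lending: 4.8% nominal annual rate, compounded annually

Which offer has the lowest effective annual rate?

Meridian Finance: (1 + 0.056/52)^52 − 1 = 5.757%
Pioneer Lending: compounded annually, EAR = 4.800%
The lowest effective annual rate is Pioneer Lending at 4.800%.

Pioneer Lending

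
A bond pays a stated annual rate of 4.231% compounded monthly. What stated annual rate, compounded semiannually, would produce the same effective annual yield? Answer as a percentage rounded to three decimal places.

EAR = (1 + 0.04231/12)^12 − 1 = 0.043140.
Solve (1 + r/2)^2 = 1.043140: r/2 = 1.043140^(1/2) − 1 = 0.021342, so r = 0.042685 = 4.268%.

4.268%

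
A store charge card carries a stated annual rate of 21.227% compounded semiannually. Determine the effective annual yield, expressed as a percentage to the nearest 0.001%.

EAR = (1 + 0.21227/2)^2 − 1.
= (1 + 0.106135)^2 − 1 = 1.223535 − 1 = 22.353%.

22.353%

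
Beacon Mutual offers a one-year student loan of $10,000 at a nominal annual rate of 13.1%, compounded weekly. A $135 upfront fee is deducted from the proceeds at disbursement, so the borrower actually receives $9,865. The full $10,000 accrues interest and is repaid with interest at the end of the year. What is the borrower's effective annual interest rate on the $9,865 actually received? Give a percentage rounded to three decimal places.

15.538%

Amount owed after one year: 10,000 × (1 + 0.131/52)^52 = 10,000 × 1.139780 = $11,397.80.
Effective rate on net proceeds: 11,397.80 / 9,865 − 1 = 0.155378 = 15.538%.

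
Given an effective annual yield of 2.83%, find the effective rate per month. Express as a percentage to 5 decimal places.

0.23283%

The per-month rate i satisfies (1 + i)^12 = 1 + 0.0283.
i = 1.0283^(1/12) − 1 = 0.0023283 = 0.23283%.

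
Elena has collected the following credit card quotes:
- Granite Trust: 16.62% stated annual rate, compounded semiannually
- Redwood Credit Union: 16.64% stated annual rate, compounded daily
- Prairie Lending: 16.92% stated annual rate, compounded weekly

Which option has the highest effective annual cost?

Prairie Lending

Granite Trust: (1 + 0.1662/2)^2 − 1 = 17.311%
Redwood Credit Union: (1 + 0.1664/365)^365 − 1 = 18.100%
Prairie Lending: (1 + 0.1692/52)^52 − 1 = 18.403%
The highest effective annual rate is Prairie Lending at 18.403%.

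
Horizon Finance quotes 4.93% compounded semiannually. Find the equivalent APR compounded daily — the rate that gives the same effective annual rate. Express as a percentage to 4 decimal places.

4.8705%

EAR = (1 + 0.0493/2)^2 − 1 = 0.049908.
Solve (1 + r/365)^365 = 1.049908: r/365 = 1.049908^(1/365) − 1 = 0.000133, so r = 0.048705 = 4.8705%.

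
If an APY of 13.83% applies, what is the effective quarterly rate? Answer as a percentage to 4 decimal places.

3.2914%

The per-quarter rate i satisfies (1 + i)^4 = 1 + 0.1383.
i = 1.1383^(1/4) − 1 = 0.0329140 = 3.2914%.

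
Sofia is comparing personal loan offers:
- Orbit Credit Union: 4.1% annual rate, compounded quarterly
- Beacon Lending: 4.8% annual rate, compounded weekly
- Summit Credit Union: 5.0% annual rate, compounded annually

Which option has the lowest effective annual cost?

Orbit Credit Union

Orbit Credit Union: (1 + 0.041/4)^4 − 1 = 4.163%
Beacon Lending: (1 + 0.048/52)^52 − 1 = 4.915%
Summit Credit Union: compounded annually, EAR = 5.000%
The lowest effective annual rate is Orbit Credit Union at 4.163%.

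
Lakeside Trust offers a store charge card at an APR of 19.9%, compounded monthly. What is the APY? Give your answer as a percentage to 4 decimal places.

21.8192%

EAR = (1 + 0.199/12)^12 − 1.
= (1 + 0.016583)^12 − 1 = 1.218192 − 1 = 21.8192%.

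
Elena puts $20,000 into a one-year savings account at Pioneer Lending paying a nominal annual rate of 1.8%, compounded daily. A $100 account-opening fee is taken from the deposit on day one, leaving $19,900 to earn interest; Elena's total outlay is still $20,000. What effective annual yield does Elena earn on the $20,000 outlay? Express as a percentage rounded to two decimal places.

1.31%

Value after one year: 19,900 × (1 + 0.018/365)^365 = 19,900 × 1.018163 = $20,261.43.
Effective yield on the $20,000 outlay: 20,261.43 / 20,000 − 1 = 0.013072 = 1.31%.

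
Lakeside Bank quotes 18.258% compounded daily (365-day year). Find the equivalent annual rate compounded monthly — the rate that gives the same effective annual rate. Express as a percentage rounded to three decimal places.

EAR = (1 + 0.18258/365)^365 − 1 = 0.200255.
Solve (1 + r/12)^12 = 1.200255: r/12 = 1.200255^(1/12) − 1 = 0.015327, so r = 0.183930 = 18.393%.

18.393%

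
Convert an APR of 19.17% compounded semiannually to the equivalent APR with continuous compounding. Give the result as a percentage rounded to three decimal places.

18.306%

EAR = (1 + 0.1917/2)^2 − 1 = 0.200887.
Equivalent continuous rate: r = ln(1 + 0.200887) = 0.183061 = 18.306%.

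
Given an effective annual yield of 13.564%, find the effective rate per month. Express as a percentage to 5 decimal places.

1.06561%

The per-month rate i satisfies (1 + i)^12 = 1 + 0.13564.
i = 1.13564^(1/12) − 1 = 0.0106561 = 1.06561%.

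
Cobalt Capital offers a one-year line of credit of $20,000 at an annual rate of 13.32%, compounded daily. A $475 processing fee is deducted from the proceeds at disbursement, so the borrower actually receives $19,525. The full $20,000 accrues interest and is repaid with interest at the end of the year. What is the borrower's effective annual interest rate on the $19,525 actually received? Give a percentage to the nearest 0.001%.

17.024%

Amount owed after one year: 20,000 × (1 + 0.1332/365)^365 = 20,000 × 1.142451 = $22,849.01.
Effective rate on net proceeds: 22,849.01 / 19,525 − 1 = 0.170244 = 17.024%.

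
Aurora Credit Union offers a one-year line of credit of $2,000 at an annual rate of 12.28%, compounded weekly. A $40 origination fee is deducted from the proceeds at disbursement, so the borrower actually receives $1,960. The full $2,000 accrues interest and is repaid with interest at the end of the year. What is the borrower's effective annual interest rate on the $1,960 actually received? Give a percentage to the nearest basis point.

Amount owed after one year: 2,000 × (1 + 0.1228/52)^52 = 2,000 × 1.130495 = $2,260.99.
Effective rate on net proceeds: 2,260.99 / 1,960 − 1 = 0.153566 = 15.36%.

15.36%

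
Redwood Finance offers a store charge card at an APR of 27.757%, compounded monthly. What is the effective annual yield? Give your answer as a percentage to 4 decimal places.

EAR = (1 + 0.27757/12)^12 − 1.
= (1 + 0.023131)^12 − 1 = 1.315752 − 1 = 31.5752%.

31.5752%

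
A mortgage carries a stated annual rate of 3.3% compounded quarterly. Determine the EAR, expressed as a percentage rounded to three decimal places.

EAR = (1 + 0.033/4)^4 − 1.
= (1 + 0.008250)^4 − 1 = 1.033411 − 1 = 3.341%.

3.341%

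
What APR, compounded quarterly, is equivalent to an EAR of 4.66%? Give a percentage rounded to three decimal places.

(1 + r/4)^4 − 1 = 0.0466, so 1 + r/4 = 1.0466^(1/4).
r/4 = 0.011452, so r = 0.045807 = 4.581%.

4.581%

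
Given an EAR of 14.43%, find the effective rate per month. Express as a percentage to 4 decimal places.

The per-month rate i satisfies (1 + i)^12 = 1 + 0.1443.
i = 1.1443^(1/12) − 1 = 0.0112961 = 1.1296%.

1.1296%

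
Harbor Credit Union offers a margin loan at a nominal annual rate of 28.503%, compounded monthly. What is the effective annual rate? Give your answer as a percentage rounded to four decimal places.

EAR = (1 + 0.28503/12)^12 − 1.
= (1 + 0.023752)^12 − 1 = 1.325378 − 1 = 32.5378%.

32.5378%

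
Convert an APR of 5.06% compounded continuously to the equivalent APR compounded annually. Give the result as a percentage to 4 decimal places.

5.1902%

EAR under continuous compounding: e^0.0506 − 1 = 0.051902.
Compounded annually, the equivalent nominal rate is the EAR itself: 5.1902%.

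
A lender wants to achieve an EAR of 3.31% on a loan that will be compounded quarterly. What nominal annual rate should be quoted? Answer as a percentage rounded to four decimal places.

3.2697%

(1 + r/4)^4 − 1 = 0.0331, so 1 + r/4 = 1.0331^(1/4).
r/4 = 0.008174, so r = 0.032697 = 3.2697%.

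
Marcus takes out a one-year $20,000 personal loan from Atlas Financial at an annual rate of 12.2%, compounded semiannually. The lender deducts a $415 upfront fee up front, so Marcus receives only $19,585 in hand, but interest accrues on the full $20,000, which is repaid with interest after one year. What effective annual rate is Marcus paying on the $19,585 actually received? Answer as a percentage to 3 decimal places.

14.957%

Amount owed after one year: 20,000 × (1 + 0.122/2)^2 = 20,000 × 1.125721 = $22,514.42.
Effective rate on net proceeds: 22,514.42 / 19,585 − 1 = 0.149575 = 14.957%.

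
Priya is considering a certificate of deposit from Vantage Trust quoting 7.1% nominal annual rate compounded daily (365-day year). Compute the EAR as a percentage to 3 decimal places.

EAR = (1 + 0.071/365)^365 − 1.
= 1.073574 − 1 = 7.357%.

7.357%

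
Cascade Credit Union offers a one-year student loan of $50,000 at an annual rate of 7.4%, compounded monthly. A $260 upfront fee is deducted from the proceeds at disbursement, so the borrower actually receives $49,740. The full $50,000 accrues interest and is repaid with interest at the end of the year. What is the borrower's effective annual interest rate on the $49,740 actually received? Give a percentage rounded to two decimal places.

8.22%

Amount owed after one year: 50,000 × (1 + 0.074/12)^12 = 50,000 × 1.076562 = $53,828.11.
Effective rate on net proceeds: 53,828.11 / 49,740 − 1 = 0.082190 = 8.22%.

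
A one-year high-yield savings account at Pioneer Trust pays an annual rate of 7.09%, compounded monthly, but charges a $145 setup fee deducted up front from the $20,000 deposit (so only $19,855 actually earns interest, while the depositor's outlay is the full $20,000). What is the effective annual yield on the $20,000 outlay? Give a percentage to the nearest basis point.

6.55%

Value after one year: 19,855 × (1 + 0.0709/12)^12 = 19,855 × 1.073250 = $21,309.38.
Effective yield on the $20,000 outlay: 21,309.38 / 20,000 − 1 = 0.065469 = 6.55%.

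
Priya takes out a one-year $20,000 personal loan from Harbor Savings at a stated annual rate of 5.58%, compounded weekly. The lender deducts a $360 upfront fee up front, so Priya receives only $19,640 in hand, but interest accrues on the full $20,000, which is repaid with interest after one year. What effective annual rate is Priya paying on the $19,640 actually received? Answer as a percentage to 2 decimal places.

Amount owed after one year: 20,000 × (1 + 0.0558/52)^52 = 20,000 × 1.057355 = $21,147.09.
Effective rate on net proceeds: 21,147.09 / 19,640 − 1 = 0.076736 = 7.67%.

7.67%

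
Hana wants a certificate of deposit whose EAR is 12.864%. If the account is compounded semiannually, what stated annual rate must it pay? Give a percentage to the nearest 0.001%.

(1 + r/2)^2 − 1 = 0.12864, so 1 + r/2 = 1.12864^(1/2).
r/2 = 0.062375, so r = 0.124749 = 12.475%.

12.475%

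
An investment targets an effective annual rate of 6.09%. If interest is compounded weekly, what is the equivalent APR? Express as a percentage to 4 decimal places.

(1 + r/52)^52 − 1 = 0.0609, so 1 + r/52 = 1.0609^(1/52).
r/52 = 0.001138, so r = 0.059151 = 5.9151%.

5.9151%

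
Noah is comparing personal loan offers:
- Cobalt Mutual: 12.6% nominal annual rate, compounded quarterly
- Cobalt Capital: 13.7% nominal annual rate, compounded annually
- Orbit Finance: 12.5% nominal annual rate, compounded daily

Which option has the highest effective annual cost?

Cobalt Mutual: (1 + 0.126/4)^4 − 1 = 13.208%
Cobalt Capital: compounded annually, EAR = 13.700%
Orbit Finance: (1 + 0.125/365)^365 − 1 = 13.312%
The highest effective annual rate is Cobalt Capital at 13.700%.

Cobalt Capital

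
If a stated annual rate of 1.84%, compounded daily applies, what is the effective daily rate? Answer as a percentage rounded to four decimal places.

With a nominal annual rate compounded daily, the periodic rate is the nominal rate divided by 365.
i = 0.0184 / 365 = 0.0000504 = 0.0050%.

0.0050%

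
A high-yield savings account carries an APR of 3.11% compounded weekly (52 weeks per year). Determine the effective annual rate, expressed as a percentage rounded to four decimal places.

3.1579%

EAR = (1 + 0.0311/52)^52 − 1.
= (1 + 0.000598)^52 − 1 = 1.031579 − 1 = 3.1579%.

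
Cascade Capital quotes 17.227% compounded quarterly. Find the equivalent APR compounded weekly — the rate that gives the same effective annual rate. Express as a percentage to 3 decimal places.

EAR = (1 + 0.17227/4)^4 − 1 = 0.183722.
Solve (1 + r/52)^52 = 1.183722: r/52 = 1.183722^(1/52) − 1 = 0.003249, so r = 0.168937 = 16.894%.

16.894%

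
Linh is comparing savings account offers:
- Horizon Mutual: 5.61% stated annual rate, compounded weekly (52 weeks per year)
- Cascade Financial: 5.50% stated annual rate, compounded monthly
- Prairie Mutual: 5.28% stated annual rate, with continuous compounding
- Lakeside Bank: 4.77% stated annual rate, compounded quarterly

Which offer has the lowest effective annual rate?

Lakeside Bank

Horizon Mutual: (1 + 0.0561/52)^52 − 1 = 5.767%
Cascade Financial: (1 + 0.0550/12)^12 − 1 = 5.641%
Prairie Mutual: e^0.0528 − 1 = 5.422%
Lakeside Bank: (1 + 0.0477/4)^4 − 1 = 4.856%
The lowest effective annual rate is Lakeside Bank at 4.856%.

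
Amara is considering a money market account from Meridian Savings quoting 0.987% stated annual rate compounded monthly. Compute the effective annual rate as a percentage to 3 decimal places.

EAR = (1 + 0.00987/12)^12 − 1.
= 1.009915 − 1 = 0.991%.

0.991%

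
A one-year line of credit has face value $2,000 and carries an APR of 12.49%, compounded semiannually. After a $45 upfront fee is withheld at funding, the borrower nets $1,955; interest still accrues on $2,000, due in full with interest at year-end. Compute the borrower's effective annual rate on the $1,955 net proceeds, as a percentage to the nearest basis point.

15.48%

Amount owed after one year: 2,000 × (1 + 0.1249/2)^2 = 2,000 × 1.128800 = $2,257.60.
Effective rate on net proceeds: 2,257.60 / 1,955 − 1 = 0.154783 = 15.48%.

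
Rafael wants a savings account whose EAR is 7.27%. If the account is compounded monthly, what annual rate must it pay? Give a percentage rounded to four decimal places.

7.0384%

(1 + r/12)^12 − 1 = 0.0727, so 1 + r/12 = 1.0727^(1/12).
r/12 = 0.005865, so r = 0.070384 = 7.0384%.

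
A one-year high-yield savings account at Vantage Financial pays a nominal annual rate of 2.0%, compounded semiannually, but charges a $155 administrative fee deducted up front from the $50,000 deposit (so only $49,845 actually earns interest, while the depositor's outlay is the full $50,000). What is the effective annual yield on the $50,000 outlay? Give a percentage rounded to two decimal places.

Value after one year: 49,845 × (1 + 0.020/2)^2 = 49,845 × 1.020100 = $50,846.88.
Effective yield on the $50,000 outlay: 50,846.88 / 50,000 − 1 = 0.016938 = 1.69%.

1.69%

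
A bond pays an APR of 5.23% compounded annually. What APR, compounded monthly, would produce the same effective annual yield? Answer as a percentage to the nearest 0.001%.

Compounded annually, EAR = nominal = 0.052300.
Solve (1 + r/12)^12 = 1.052300: r/12 = 1.052300^(1/12) − 1 = 0.004257, so r = 0.051087 = 5.109%.

5.109%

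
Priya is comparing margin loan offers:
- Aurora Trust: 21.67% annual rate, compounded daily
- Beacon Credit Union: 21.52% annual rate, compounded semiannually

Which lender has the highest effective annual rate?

Aurora Trust: (1 + 0.2167/365)^365 − 1 = 24.189%
Beacon Credit Union: (1 + 0.2152/2)^2 − 1 = 22.678%
The highest effective annual rate is Aurora Trust at 24.189%.

Aurora Trust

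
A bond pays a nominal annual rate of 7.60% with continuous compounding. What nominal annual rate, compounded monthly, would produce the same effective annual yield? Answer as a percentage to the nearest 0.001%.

7.624%

EAR under continuous compounding: e^0.0760 − 1 = 0.078963.
Solve (1 + r/12)^12 = 1.078963: r/12 = 1.078963^(1/12) − 1 = 0.006353, so r = 0.076241 = 7.624%.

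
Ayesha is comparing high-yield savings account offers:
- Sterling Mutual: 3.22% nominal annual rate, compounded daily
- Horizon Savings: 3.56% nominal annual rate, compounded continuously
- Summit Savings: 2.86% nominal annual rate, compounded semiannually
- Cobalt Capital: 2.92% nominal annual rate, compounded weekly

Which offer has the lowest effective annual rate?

Summit Savings

Sterling Mutual: (1 + 0.0322/365)^365 − 1 = 3.272%
Horizon Savings: e^0.0356 − 1 = 3.624%
Summit Savings: (1 + 0.0286/2)^2 − 1 = 2.880%
Cobalt Capital: (1 + 0.0292/52)^52 − 1 = 2.962%
The lowest effective annual rate is Summit Savings at 2.880%.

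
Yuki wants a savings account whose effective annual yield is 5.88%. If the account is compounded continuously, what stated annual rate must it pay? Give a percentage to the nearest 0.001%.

Continuous: nominal r satisfies e^r − 1 = 0.0588.
r = ln(1 + 0.0588) = ln(1.0588) = 0.057136 = 5.714%.

5.714%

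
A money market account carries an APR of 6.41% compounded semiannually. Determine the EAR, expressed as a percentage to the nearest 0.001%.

6.513%

EAR = (1 + 0.0641/2)^2 − 1.
= (1 + 0.032050)^2 − 1 = 1.065127 − 1 = 6.513%.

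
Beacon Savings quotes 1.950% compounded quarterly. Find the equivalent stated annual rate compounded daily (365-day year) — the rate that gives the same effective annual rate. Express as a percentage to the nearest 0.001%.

1.945%

EAR = (1 + 0.01950/4)^4 − 1 = 0.019643.
Solve (1 + r/365)^365 = 1.019643: r/365 = 1.019643^(1/365) − 1 = 0.000053, so r = 0.019453 = 1.945%.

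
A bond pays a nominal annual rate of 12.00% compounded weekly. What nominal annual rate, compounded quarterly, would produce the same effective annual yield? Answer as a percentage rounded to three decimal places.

12.168%

EAR = (1 + 0.1200/52)^52 − 1 = 0.127341.
Solve (1 + r/4)^4 = 1.127341: r/4 = 1.127341^(1/4) − 1 = 0.030419, so r = 0.121676 = 12.168%.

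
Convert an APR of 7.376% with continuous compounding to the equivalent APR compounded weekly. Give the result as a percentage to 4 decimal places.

7.3812%

EAR under continuous compounding: e^0.07376 − 1 = 0.076548.
Solve (1 + r/52)^52 = 1.076548: r/52 = 1.076548^(1/52) − 1 = 0.001419, so r = 0.073812 = 7.3812%.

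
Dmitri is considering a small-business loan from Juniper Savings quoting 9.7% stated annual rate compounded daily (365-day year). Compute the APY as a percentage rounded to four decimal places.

10.1846%

EAR = (1 + 0.097/365)^365 − 1.
= 1.101846 − 1 = 10.1846%.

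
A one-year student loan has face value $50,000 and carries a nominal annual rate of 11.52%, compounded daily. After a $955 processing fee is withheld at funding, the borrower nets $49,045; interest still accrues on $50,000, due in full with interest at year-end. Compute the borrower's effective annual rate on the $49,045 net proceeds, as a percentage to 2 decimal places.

14.39%

Amount owed after one year: 50,000 × (1 + 0.1152/365)^365 = 50,000 × 1.122077 = $56,103.87.
Effective rate on net proceeds: 56,103.87 / 49,045 − 1 = 0.143926 = 14.39%.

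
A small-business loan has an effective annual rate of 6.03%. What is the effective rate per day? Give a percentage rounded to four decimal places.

The per-day rate i satisfies (1 + i)^365 = 1 + 0.0603.
i = 1.0603^(1/365) − 1 = 0.0001604 = 0.0160%.

0.0160%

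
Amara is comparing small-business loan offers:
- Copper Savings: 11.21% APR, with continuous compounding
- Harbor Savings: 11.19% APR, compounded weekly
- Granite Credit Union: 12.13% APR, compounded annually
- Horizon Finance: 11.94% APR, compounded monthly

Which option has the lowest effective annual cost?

Copper Savings: e^0.1121 − 1 = 11.862%
Harbor Savings: (1 + 0.1119/52)^52 − 1 = 11.827%
Granite Credit Union: compounded annually, EAR = 12.130%
Horizon Finance: (1 + 0.1194/12)^12 − 1 = 12.616%
The lowest effective annual rate is Harbor Savings at 11.827%.

Harbor Savings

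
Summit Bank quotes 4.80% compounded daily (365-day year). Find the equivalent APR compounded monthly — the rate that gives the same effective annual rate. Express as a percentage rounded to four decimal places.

4.8093%

EAR = (1 + 0.0480/365)^365 − 1 = 0.049167.
Solve (1 + r/12)^12 = 1.049167: r/12 = 1.049167^(1/12) − 1 = 0.004008, so r = 0.048093 = 4.8093%.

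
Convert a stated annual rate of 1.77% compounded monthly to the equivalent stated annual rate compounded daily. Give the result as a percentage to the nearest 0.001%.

EAR = (1 + 0.0177/12)^12 − 1 = 0.017844.
Solve (1 + r/365)^365 = 1.017844: r/365 = 1.017844^(1/365) − 1 = 0.000048, so r = 0.017687 = 1.769%.

1.769%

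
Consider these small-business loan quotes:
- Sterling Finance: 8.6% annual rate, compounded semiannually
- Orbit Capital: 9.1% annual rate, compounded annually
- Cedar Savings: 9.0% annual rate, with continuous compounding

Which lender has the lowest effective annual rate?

Sterling Finance

Sterling Finance: (1 + 0.086/2)^2 − 1 = 8.785%
Orbit Capital: compounded annually, EAR = 9.100%
Cedar Savings: e^0.090 − 1 = 9.417%
The lowest effective annual rate is Sterling Finance at 8.785%.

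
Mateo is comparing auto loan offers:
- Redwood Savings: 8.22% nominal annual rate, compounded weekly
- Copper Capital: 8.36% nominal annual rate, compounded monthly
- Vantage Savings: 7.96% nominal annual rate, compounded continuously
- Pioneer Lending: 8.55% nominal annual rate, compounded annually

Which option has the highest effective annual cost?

Copper Capital

Redwood Savings: (1 + 0.0822/52)^52 − 1 = 8.560%
Copper Capital: (1 + 0.0836/12)^12 − 1 = 8.688%
Vantage Savings: e^0.0796 − 1 = 8.285%
Pioneer Lending: compounded annually, EAR = 8.550%
The highest effective annual rate is Copper Capital at 8.688%.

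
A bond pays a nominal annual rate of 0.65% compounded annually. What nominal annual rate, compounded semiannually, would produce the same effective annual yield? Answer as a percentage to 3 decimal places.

0.649%

Compounded annually, EAR = nominal = 0.006500.
Solve (1 + r/2)^2 = 1.006500: r/2 = 1.006500^(1/2) − 1 = 0.003245, so r = 0.006489 = 0.649%.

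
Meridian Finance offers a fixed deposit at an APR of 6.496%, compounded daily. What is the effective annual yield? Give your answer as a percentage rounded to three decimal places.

EAR = (1 + 0.06496/365)^365 − 1.
= 1.067110 − 1 = 6.711%.

6.711%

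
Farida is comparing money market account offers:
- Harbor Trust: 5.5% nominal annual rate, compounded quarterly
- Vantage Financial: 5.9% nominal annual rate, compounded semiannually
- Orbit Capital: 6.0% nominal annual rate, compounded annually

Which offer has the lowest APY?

Harbor Trust: (1 + 0.055/4)^4 − 1 = 5.614%
Vantage Financial: (1 + 0.059/2)^2 − 1 = 5.987%
Orbit Capital: compounded annually, EAR = 6.000%
The lowest effective annual rate is Harbor Trust at 5.614%.

Harbor Trust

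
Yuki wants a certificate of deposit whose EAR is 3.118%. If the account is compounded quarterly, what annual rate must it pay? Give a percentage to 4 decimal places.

3.0822%

(1 + r/4)^4 − 1 = 0.03118, so 1 + r/4 = 1.03118^(1/4).
r/4 = 0.007705, so r = 0.030822 = 3.0822%.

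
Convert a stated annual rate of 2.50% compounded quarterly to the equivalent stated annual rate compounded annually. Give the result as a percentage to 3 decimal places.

2.524%

EAR = (1 + 0.0250/4)^4 − 1 = 0.025235.
Compounded annually, the equivalent nominal rate is the EAR itself: 2.524%.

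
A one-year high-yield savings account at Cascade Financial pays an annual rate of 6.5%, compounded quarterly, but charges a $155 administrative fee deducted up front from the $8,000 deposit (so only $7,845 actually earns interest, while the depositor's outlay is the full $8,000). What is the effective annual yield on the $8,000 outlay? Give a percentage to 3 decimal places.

4.594%

Value after one year: 7,845 × (1 + 0.065/4)^4 = 7,845 × 1.066602 = $8,367.49.
Effective yield on the $8,000 outlay: 8,367.49 / 8,000 − 1 = 0.045936 = 4.594%.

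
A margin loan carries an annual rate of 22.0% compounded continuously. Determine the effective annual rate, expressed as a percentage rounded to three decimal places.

With continuous compounding, EAR = e^0.220 − 1.
e^0.220 = 1.246077, so EAR = 0.246077 = 24.608%.

24.608%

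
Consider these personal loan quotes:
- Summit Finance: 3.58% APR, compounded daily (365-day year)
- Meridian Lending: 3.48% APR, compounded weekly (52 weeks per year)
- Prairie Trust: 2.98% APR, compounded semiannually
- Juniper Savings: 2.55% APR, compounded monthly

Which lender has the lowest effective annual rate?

Summit Finance: (1 + 0.0358/365)^365 − 1 = 3.645%
Meridian Lending: (1 + 0.0348/52)^52 − 1 = 3.540%
Prairie Trust: (1 + 0.0298/2)^2 − 1 = 3.002%
Juniper Savings: (1 + 0.0255/12)^12 − 1 = 2.580%
The lowest effective annual rate is Juniper Savings at 2.580%.

Juniper Savings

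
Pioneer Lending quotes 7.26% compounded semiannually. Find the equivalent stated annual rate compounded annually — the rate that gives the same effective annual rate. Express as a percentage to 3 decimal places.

7.392%

EAR = (1 + 0.0726/2)^2 − 1 = 0.073918.
Compounded annually, the equivalent nominal rate is the EAR itself: 7.392%.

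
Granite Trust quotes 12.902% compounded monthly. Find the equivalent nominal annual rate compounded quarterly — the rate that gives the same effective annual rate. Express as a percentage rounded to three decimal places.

13.041%

EAR = (1 + 0.12902/12)^12 − 1 = 0.136930.
Solve (1 + r/4)^4 = 1.136930: r/4 = 1.136930^(1/4) − 1 = 0.032603, so r = 0.130412 = 13.041%.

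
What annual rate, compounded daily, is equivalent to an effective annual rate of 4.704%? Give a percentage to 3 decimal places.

4.597%

(1 + r/365)^365 − 1 = 0.04704, so 1 + r/365 = 1.04704^(1/365).
r/365 = 0.000126, so r = 0.045970 = 4.597%.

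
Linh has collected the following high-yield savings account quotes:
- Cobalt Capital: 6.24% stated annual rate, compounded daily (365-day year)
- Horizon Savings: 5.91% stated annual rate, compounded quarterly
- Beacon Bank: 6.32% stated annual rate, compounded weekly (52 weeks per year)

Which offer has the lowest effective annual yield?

Cobalt Capital: (1 + 0.0624/365)^365 − 1 = 6.438%
Horizon Savings: (1 + 0.0591/4)^4 − 1 = 6.042%
Beacon Bank: (1 + 0.0632/52)^52 − 1 = 6.520%
The lowest effective annual rate is Horizon Savings at 6.042%.

Horizon Savings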